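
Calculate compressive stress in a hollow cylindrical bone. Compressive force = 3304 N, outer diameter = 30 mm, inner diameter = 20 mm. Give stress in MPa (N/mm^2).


A = pi*(r_o^2 - r_i^2)
r_o = 15 mm, r_i = 10 mm
A = 392.699 mm^2
sigma = F/A = 3304 / 392.699
sigma = 8.414 MPa


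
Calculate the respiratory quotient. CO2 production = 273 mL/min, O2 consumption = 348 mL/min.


RQ = VCO2 / VO2
RQ = 273 / 348
RQ = 0.7845


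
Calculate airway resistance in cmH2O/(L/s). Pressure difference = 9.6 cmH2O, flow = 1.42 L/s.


R = dP / flow
R = 9.6 / 1.42
R = 6.761 cmH2O/(L/s)


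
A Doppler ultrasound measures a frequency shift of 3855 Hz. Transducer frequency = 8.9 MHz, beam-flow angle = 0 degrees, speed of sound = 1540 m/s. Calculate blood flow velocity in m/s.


v = fd * c / (2 * f0 * cos(theta))
v = 3855 * 1540 / (2 * 8.9000e+06 * cos(0))
v = 0.3335 m/s


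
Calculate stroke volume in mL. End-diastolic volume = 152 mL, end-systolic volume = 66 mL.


SV = EDV - ESV
SV = 152 - 66
SV = 86 mL


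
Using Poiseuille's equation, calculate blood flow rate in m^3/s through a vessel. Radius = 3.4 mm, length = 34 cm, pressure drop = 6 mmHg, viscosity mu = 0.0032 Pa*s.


Q = pi*r^4*dP / (8*mu*L)
r = 0.0034 m, L = 0.34 m
dP = 6 mmHg = 799.932 Pa
Q = 3.8583e-05 m^3/s


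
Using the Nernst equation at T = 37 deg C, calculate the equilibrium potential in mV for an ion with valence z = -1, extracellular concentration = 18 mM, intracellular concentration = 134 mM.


E = (RT/(zF)) * ln(C_out/C_in)
T = 37 + 273.15 = 310.15 K
E = (8.314 * 310.15 / (-1 * 96485)) * ln(18/134)
E = 53.65 mV


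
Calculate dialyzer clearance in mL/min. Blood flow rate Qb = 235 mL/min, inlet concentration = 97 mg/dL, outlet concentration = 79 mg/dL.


K = Qb * (Cb_in - Cb_out) / Cb_in
K = 235 * (97 - 79) / 97
K = 43.61 mL/min


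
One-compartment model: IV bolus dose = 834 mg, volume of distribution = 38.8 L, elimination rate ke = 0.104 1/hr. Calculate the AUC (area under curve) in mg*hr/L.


C0 = Dose/Vd = 834/38.8 = 21.4948 mg/L
AUC = C0/ke = 21.4948/0.104
AUC = 206.7 mg*hr/L


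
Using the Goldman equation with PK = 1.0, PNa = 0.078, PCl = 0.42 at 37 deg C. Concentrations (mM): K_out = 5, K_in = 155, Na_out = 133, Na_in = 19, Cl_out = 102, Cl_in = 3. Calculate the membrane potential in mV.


Vm = (RT/F)*ln((PK*Ko + PNa*Nao + PCl*Cli)/(PK*Ki + PNa*Nai + PCl*Clo))
Numer = 16.634, Denom = 199.322
Vm = -66.37 mV


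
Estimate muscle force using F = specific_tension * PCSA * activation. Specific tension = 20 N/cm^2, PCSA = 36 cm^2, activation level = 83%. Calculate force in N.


F = sigma * PCSA * activation
F = 20 * 36 * 0.83
F = 597.6 N


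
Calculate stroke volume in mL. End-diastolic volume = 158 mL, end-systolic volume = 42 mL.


SV = EDV - ESV
SV = 158 - 42
SV = 116 mL


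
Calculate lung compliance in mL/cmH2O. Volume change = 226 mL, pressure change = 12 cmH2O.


C = dV / dP
C = 226 / 12
C = 18.83 mL/cmH2O


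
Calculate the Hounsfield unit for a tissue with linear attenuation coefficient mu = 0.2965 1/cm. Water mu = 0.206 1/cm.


HU = ((mu_tissue - mu_water) / mu_water) * 1000
HU = ((0.2965 - 0.206) / 0.206) * 1000
HU = 439.3


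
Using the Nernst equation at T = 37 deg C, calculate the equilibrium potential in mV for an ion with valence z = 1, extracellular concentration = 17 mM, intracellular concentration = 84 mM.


E = (RT/(zF)) * ln(C_out/C_in)
T = 37 + 273.15 = 310.15 K
E = (8.314 * 310.15 / (1 * 96485)) * ln(17/84)
E = -42.7 mV


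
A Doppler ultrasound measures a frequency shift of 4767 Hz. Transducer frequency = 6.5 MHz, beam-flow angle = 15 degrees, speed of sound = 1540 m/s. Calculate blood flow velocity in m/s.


v = fd * c / (2 * f0 * cos(theta))
v = 4767 * 1540 / (2 * 6.5000e+06 * cos(15))
v = 0.5846 m/s


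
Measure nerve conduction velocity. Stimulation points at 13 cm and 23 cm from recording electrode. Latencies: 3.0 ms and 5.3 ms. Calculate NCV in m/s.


Distance = (23 - 13) / 100 = 0.1 m
dt = (5.3 - 3.0) / 1000 = 0.0023 s
NCV = dist / dt = 43.48 m/s


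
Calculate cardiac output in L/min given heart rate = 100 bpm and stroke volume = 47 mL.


CO = HR * SV
CO = 100 * 47 / 1000
CO = 4.7 L/min


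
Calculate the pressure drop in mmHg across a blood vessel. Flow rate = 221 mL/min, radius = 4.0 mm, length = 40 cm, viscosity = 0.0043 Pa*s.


dP = 8*mu*L*Q / (pi*r^4)
Q = 221 mL/min = 3.68333e-06 m^3/s
dP = 63.0187 Pa = 63.0187 / 133.322 mmHg = 0.4727 mmHg


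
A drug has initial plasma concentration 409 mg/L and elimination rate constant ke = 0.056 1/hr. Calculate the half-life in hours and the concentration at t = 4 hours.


t_half = ln(2) / ke = 0.693147 / 0.056 = 12.38 hr
C(t) = C0 * exp(-ke*t) = 409 * exp(-0.056*4)
C(4) = 326.9 mg/L


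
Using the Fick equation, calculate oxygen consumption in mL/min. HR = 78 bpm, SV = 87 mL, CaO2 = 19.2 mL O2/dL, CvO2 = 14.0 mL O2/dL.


CO = HR*SV = 78*87/1000 = 6.786 L/min
a-v O2 diff = 19.2 - 14.0 = 5.2 mL/dL
VO2 = CO * (CaO2-CvO2) * 10 dL/L
VO2 = 6.786 * 5.2 * 10
VO2 = 352.9 mL/min


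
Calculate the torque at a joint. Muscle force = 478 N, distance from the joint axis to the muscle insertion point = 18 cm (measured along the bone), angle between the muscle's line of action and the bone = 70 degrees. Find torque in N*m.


Torque = F * d * sin(theta)   (moment arm = d*sin(theta))
d = 18 cm = 0.18 m
Torque = 478 * 0.18 * sin(70)
Torque = 80.85 N*m


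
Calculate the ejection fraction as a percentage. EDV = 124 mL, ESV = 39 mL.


SV = EDV - ESV = 124 - 39 = 85 mL
EF = SV/EDV * 100 = 85/124 * 100
EF = 68.55%


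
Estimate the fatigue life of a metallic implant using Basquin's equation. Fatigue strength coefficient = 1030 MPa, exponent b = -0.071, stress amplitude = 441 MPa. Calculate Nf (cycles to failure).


sigma_a = sigma_f' * (2Nf)^b
2Nf = (sigma_a/sigma_f')^(1/b)
2Nf = (441/1030)^(1/-0.071)
2Nf = 154423.42
Nf = 7.721e+04


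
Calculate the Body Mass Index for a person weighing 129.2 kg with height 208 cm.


BMI = weight / height^2
height = 208 cm = 2.08 m
BMI = 129.2 / 2.08^2
BMI = 29.86 kg/m^2


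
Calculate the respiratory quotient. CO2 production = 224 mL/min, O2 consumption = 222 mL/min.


RQ = VCO2 / VO2
RQ = 224 / 222
RQ = 1.009


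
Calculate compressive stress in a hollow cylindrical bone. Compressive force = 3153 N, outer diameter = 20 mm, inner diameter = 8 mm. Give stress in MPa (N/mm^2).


A = pi*(r_o^2 - r_i^2)
r_o = 10 mm, r_i = 4 mm
A = 263.894 mm^2
sigma = F/A = 3153 / 263.894
sigma = 11.95 MPa


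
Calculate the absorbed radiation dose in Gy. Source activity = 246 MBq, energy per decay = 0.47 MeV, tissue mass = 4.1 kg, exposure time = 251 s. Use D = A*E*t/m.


A = 246 MBq = 2.4600e+08 Bq
E = 0.47 MeV = 7.5294e-14 J
D = A*E*t/m = 2.4600e+08*7.5294e-14*251/4.1
D = 0.001134 Gy


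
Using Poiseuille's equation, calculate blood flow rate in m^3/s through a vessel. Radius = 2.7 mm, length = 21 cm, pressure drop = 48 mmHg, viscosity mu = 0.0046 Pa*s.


Q = pi*r^4*dP / (8*mu*L)
r = 0.0027 m, L = 0.21 m
dP = 48 mmHg = 6399.456 Pa
Q = 1.3826e-04 m^3/s


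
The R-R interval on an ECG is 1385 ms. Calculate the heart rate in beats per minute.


HR = 60 / RR_interval(s)
RR = 1385 ms = 1.385 s
HR = 60 / 1.385 = 43.32 bpm


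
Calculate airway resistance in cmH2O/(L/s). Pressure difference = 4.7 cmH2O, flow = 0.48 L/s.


R = dP / flow
R = 4.7 / 0.48
R = 9.792 cmH2O/(L/s)


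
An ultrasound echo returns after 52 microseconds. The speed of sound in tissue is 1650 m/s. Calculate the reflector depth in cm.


depth = c * t / 2
t = 52 us = 5.2000e-05 s
depth = 1650 * 5.2000e-05 / 2
depth = 0.0429 m = 4.29 cm


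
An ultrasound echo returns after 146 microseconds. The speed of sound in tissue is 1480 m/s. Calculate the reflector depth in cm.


depth = c * t / 2
t = 146 us = 1.4600e-04 s
depth = 1480 * 1.4600e-04 / 2
depth = 0.10804 m = 10.804 cm


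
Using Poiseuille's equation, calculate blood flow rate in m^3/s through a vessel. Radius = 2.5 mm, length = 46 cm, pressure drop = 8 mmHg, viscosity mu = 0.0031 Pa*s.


Q = pi*r^4*dP / (8*mu*L)
r = 0.0025 m, L = 0.46 m
dP = 8 mmHg = 1066.576 Pa
Q = 1.1473e-05 m^3/s


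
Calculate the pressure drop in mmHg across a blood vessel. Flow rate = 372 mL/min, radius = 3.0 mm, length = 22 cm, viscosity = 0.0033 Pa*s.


dP = 8*mu*L*Q / (pi*r^4)
Q = 372 mL/min = 6.2e-06 m^3/s
dP = 141.509 Pa = 141.509 / 133.322 mmHg = 1.061 mmHg


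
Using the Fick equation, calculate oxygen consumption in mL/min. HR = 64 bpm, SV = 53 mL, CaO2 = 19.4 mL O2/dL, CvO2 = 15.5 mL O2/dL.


CO = HR*SV = 64*53/1000 = 3.392 L/min
a-v O2 diff = 19.4 - 15.5 = 3.9 mL/dL
VO2 = CO * (CaO2-CvO2) * 10 dL/L
VO2 = 3.392 * 3.9 * 10
VO2 = 132.3 mL/min


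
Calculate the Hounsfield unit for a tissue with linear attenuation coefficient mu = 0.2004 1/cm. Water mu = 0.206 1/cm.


HU = ((mu_tissue - mu_water) / mu_water) * 1000
HU = ((0.2004 - 0.206) / 0.206) * 1000
HU = -27.18


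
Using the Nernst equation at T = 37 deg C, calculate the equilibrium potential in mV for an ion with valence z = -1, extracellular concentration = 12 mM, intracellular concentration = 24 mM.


E = (RT/(zF)) * ln(C_out/C_in)
T = 37 + 273.15 = 310.15 K
E = (8.314 * 310.15 / (-1 * 96485)) * ln(12/24)
E = 18.52 mV


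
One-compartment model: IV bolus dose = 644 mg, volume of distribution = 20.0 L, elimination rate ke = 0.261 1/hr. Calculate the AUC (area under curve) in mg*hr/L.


C0 = Dose/Vd = 644/20.0 = 32.2 mg/L
AUC = C0/ke = 32.2/0.261
AUC = 123.4 mg*hr/L


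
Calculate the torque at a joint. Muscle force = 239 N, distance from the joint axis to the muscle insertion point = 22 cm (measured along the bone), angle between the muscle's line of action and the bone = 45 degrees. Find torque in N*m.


Torque = F * d * sin(theta)   (moment arm = d*sin(theta))
d = 22 cm = 0.22 m
Torque = 239 * 0.22 * sin(45)
Torque = 37.18 N*m


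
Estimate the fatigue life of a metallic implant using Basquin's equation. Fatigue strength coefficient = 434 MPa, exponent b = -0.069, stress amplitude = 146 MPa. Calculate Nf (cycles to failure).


sigma_a = sigma_f' * (2Nf)^b
2Nf = (sigma_a/sigma_f')^(1/b)
2Nf = (146/434)^(1/-0.069)
2Nf = 7195419.9
Nf = 3.5977e+06


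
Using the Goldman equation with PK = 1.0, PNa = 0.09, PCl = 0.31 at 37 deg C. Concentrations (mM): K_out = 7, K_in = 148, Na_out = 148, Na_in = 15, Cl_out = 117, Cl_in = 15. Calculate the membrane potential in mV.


Vm = (RT/F)*ln((PK*Ko + PNa*Nao + PCl*Cli)/(PK*Ki + PNa*Nai + PCl*Clo))
Numer = 24.97, Denom = 185.62
Vm = -53.61 mV


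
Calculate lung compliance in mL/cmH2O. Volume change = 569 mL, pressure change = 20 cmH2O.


C = dV / dP
C = 569 / 20
C = 28.45 mL/cmH2O


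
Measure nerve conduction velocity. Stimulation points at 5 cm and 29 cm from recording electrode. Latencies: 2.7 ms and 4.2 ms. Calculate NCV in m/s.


Distance = (29 - 5) / 100 = 0.24 m
dt = (4.2 - 2.7) / 1000 = 0.0015 s
NCV = dist / dt = 160 m/s


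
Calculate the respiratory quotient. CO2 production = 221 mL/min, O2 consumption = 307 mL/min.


RQ = VCO2 / VO2
RQ = 221 / 307
RQ = 0.7199


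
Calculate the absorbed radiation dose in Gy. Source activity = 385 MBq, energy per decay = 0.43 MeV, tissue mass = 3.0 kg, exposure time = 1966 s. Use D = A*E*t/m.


A = 385 MBq = 3.8500e+08 Bq
E = 0.43 MeV = 6.8886e-14 J
D = A*E*t/m = 3.8500e+08*6.8886e-14*1966/3.0
D = 0.01738 Gy


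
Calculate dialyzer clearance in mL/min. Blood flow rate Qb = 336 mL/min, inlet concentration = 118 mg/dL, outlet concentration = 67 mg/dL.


K = Qb * (Cb_in - Cb_out) / Cb_in
K = 336 * (118 - 67) / 118
K = 145.2 mL/min


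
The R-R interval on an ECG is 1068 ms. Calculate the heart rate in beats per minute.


HR = 60 / RR_interval(s)
RR = 1068 ms = 1.068 s
HR = 60 / 1.068 = 56.18 bpm


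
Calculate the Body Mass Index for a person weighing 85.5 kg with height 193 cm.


BMI = weight / height^2
height = 193 cm = 1.93 m
BMI = 85.5 / 1.93^2
BMI = 22.95 kg/m^2


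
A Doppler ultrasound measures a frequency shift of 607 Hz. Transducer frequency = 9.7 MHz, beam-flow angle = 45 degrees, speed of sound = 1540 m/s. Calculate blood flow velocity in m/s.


v = fd * c / (2 * f0 * cos(theta))
v = 607 * 1540 / (2 * 9.7000e+06 * cos(45))
v = 0.06814 m/s


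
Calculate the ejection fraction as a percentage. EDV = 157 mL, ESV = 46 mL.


SV = EDV - ESV = 157 - 46 = 111 mL
EF = SV/EDV * 100 = 111/157 * 100
EF = 70.7%


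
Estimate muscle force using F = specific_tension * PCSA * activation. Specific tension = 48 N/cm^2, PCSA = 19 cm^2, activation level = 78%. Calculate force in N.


F = sigma * PCSA * activation
F = 48 * 19 * 0.78
F = 711.4 N


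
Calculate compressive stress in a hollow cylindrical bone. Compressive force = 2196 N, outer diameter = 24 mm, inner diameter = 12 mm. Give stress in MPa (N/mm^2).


A = pi*(r_o^2 - r_i^2)
r_o = 12 mm, r_i = 6 mm
A = 339.292 mm^2
sigma = F/A = 2196 / 339.292
sigma = 6.472 MPa


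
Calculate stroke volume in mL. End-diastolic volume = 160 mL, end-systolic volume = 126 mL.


SV = EDV - ESV
SV = 160 - 126
SV = 34 mL


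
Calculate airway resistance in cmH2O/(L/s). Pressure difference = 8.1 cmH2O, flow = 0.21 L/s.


R = dP / flow
R = 8.1 / 0.21
R = 38.57 cmH2O/(L/s)


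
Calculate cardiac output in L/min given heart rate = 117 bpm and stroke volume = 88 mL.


CO = HR * SV
CO = 117 * 88 / 1000
CO = 10.3 L/min


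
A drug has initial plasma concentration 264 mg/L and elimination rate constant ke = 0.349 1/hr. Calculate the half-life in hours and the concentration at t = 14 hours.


t_half = ln(2) / ke = 0.693147 / 0.349 = 1.986 hr
C(t) = C0 * exp(-ke*t) = 264 * exp(-0.349*14)
C(14) = 1.994 mg/L


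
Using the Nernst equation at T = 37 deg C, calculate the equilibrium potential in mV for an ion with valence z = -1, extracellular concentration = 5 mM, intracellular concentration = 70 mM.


E = (RT/(zF)) * ln(C_out/C_in)
T = 37 + 273.15 = 310.15 K
E = (8.314 * 310.15 / (-1 * 96485)) * ln(5/70)
E = 70.53 mV


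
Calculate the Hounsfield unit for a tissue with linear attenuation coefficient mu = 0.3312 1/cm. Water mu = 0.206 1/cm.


HU = ((mu_tissue - mu_water) / mu_water) * 1000
HU = ((0.3312 - 0.206) / 0.206) * 1000
HU = 607.8


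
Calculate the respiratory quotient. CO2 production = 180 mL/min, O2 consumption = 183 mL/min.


RQ = VCO2 / VO2
RQ = 180 / 183
RQ = 0.9836


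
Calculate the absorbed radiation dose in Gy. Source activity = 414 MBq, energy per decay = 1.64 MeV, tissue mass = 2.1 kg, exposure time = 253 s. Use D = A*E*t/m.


A = 414 MBq = 4.1400e+08 Bq
E = 1.64 MeV = 2.62728e-13 J
D = A*E*t/m = 4.1400e+08*2.62728e-13*253/2.1
D = 0.0131 Gy


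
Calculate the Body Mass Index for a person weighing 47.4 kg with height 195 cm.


BMI = weight / height^2
height = 195 cm = 1.95 m
BMI = 47.4 / 1.95^2
BMI = 12.47 kg/m^2


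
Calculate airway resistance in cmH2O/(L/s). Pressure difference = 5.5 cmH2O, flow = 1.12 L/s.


R = dP / flow
R = 5.5 / 1.12
R = 4.911 cmH2O/(L/s)


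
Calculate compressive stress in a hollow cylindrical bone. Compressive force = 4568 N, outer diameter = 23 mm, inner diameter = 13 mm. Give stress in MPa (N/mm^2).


A = pi*(r_o^2 - r_i^2)
r_o = 11.5 mm, r_i = 6.5 mm
A = 282.743 mm^2
sigma = F/A = 4568 / 282.743
sigma = 16.16 MPa


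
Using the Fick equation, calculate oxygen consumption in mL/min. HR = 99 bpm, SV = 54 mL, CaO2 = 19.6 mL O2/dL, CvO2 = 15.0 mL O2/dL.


CO = HR*SV = 99*54/1000 = 5.346 L/min
a-v O2 diff = 19.6 - 15.0 = 4.6 mL/dL
VO2 = CO * (CaO2-CvO2) * 10 dL/L
VO2 = 5.346 * 4.6 * 10
VO2 = 245.9 mL/min


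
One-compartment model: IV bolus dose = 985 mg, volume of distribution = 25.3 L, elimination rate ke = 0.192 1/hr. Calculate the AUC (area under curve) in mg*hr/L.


C0 = Dose/Vd = 985/25.3 = 38.9328 mg/L
AUC = C0/ke = 38.9328/0.192
AUC = 202.8 mg*hr/L


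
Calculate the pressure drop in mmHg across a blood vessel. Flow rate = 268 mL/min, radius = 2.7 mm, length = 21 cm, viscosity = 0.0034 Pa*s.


dP = 8*mu*L*Q / (pi*r^4)
Q = 268 mL/min = 4.46667e-06 m^3/s
dP = 152.815 Pa = 152.815 / 133.322 mmHg = 1.146 mmHg


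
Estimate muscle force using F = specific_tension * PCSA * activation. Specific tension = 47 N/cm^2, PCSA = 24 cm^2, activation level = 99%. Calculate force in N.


F = sigma * PCSA * activation
F = 47 * 24 * 0.99
F = 1117 N


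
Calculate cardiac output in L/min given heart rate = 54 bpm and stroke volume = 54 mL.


CO = HR * SV
CO = 54 * 54 / 1000
CO = 2.916 L/min


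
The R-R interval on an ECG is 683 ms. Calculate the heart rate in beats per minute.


HR = 60 / RR_interval(s)
RR = 683 ms = 0.683 s
HR = 60 / 0.683 = 87.85 bpm


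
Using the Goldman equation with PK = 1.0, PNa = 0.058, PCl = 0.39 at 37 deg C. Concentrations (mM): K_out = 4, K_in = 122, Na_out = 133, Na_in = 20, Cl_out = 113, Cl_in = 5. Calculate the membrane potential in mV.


Vm = (RT/F)*ln((PK*Ko + PNa*Nao + PCl*Cli)/(PK*Ki + PNa*Nai + PCl*Clo))
Numer = 13.664, Denom = 167.23
Vm = -66.94 mV


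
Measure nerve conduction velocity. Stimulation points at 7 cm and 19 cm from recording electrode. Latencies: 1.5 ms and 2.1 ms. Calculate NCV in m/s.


Distance = (19 - 7) / 100 = 0.12 m
dt = (2.1 - 1.5) / 1000 = 6.0000e-04 s
NCV = dist / dt = 200 m/s


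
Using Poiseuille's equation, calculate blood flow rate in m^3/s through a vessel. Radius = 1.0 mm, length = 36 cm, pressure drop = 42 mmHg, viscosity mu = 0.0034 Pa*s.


Q = pi*r^4*dP / (8*mu*L)
r = 0.001 m, L = 0.36 m
dP = 42 mmHg = 5599.524 Pa
Q = 1.7965e-06 m^3/s


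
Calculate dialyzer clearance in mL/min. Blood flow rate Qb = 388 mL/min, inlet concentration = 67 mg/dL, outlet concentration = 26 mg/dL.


K = Qb * (Cb_in - Cb_out) / Cb_in
K = 388 * (67 - 26) / 67
K = 237.4 mL/min


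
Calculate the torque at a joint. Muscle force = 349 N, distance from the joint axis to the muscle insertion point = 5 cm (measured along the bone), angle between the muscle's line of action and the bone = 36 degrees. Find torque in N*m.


Torque = F * d * sin(theta)   (moment arm = d*sin(theta))
d = 5 cm = 0.05 m
Torque = 349 * 0.05 * sin(36)
Torque = 10.26 N*m


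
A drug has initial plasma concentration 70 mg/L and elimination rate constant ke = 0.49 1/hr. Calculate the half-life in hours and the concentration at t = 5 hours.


t_half = ln(2) / ke = 0.693147 / 0.49 = 1.415 hr
C(t) = C0 * exp(-ke*t) = 70 * exp(-0.49*5)
C(5) = 6.041 mg/L


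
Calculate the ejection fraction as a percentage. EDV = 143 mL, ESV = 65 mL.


SV = EDV - ESV = 143 - 65 = 78 mL
EF = SV/EDV * 100 = 78/143 * 100
EF = 54.55%


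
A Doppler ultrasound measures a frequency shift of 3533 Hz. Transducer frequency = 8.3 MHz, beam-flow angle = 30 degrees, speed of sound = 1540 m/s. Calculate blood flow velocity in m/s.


v = fd * c / (2 * f0 * cos(theta))
v = 3533 * 1540 / (2 * 8.3000e+06 * cos(30))
v = 0.3785 m/s


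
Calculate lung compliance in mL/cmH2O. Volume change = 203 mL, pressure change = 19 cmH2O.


C = dV / dP
C = 203 / 19
C = 10.68 mL/cmH2O


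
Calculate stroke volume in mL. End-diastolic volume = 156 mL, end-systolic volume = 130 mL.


SV = EDV - ESV
SV = 156 - 130
SV = 26 mL


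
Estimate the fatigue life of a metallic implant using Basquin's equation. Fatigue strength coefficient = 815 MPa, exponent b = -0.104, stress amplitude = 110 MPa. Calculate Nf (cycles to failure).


sigma_a = sigma_f' * (2Nf)^b
2Nf = (sigma_a/sigma_f')^(1/b)
2Nf = (110/815)^(1/-0.104)
2Nf = 2.3074073e+08
Nf = 1.1537e+08


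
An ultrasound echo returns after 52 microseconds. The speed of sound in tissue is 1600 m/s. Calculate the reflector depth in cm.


depth = c * t / 2
t = 52 us = 5.2000e-05 s
depth = 1600 * 5.2000e-05 / 2
depth = 0.0416 m = 4.16 cm


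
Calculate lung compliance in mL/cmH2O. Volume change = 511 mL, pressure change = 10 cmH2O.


C = dV / dP
C = 511 / 10
C = 51.1 mL/cmH2O


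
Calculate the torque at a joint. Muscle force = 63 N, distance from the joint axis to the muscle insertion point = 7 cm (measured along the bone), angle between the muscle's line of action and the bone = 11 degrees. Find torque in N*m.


Torque = F * d * sin(theta)   (moment arm = d*sin(theta))
d = 7 cm = 0.07 m
Torque = 63 * 0.07 * sin(11)
Torque = 0.8415 N*m


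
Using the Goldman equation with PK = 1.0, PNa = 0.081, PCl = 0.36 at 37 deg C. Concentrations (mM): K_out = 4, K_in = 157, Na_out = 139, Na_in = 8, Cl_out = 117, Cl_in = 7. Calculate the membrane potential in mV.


Vm = (RT/F)*ln((PK*Ko + PNa*Nao + PCl*Cli)/(PK*Ki + PNa*Nai + PCl*Clo))
Numer = 17.779, Denom = 199.768
Vm = -64.65 mV


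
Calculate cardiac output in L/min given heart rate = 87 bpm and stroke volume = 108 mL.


CO = HR * SV
CO = 87 * 108 / 1000
CO = 9.396 L/min


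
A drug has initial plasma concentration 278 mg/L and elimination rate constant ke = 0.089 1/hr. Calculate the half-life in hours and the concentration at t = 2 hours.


t_half = ln(2) / ke = 0.693147 / 0.089 = 7.788 hr
C(t) = C0 * exp(-ke*t) = 278 * exp(-0.089*2)
C(2) = 232.7 mg/L


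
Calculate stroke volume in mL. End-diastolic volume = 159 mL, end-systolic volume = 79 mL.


SV = EDV - ESV
SV = 159 - 79
SV = 80 mL


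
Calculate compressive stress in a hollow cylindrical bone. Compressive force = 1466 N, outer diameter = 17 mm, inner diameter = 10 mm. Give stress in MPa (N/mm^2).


A = pi*(r_o^2 - r_i^2)
r_o = 8.5 mm, r_i = 5 mm
A = 148.44 mm^2
sigma = F/A = 1466 / 148.44
sigma = 9.876 MPa


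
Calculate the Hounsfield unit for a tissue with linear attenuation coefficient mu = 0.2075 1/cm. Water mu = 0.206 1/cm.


HU = ((mu_tissue - mu_water) / mu_water) * 1000
HU = ((0.2075 - 0.206) / 0.206) * 1000
HU = 7.282


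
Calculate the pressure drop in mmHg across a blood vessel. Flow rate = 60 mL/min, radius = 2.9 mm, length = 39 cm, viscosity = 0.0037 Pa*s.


dP = 8*mu*L*Q / (pi*r^4)
Q = 60 mL/min = 1e-06 m^3/s
dP = 51.9535 Pa = 51.9535 / 133.322 mmHg = 0.3897 mmHg


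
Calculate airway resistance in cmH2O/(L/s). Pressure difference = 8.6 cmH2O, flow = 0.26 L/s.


R = dP / flow
R = 8.6 / 0.26
R = 33.08 cmH2O/(L/s)


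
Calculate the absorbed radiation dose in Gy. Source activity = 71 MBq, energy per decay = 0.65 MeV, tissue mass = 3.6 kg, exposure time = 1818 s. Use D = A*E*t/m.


A = 71 MBq = 7.1000e+07 Bq
E = 0.65 MeV = 1.0413e-13 J
D = A*E*t/m = 7.1000e+07*1.0413e-13*1818/3.6
D = 0.003734 Gy


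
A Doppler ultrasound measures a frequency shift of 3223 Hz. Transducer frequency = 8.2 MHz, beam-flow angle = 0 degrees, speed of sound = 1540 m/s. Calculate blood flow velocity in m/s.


v = fd * c / (2 * f0 * cos(theta))
v = 3223 * 1540 / (2 * 8.2000e+06 * cos(0))
v = 0.3026 m/s


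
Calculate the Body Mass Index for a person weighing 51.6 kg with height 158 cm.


BMI = weight / height^2
height = 158 cm = 1.58 m
BMI = 51.6 / 1.58^2
BMI = 20.67 kg/m^2


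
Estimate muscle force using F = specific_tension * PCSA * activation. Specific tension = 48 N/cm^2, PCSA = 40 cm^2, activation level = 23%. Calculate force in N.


F = sigma * PCSA * activation
F = 48 * 40 * 0.23
F = 441.6 N


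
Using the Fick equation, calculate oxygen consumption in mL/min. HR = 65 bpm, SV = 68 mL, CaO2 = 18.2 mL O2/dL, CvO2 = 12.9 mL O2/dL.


CO = HR*SV = 65*68/1000 = 4.42 L/min
a-v O2 diff = 18.2 - 12.9 = 5.3 mL/dL
VO2 = CO * (CaO2-CvO2) * 10 dL/L
VO2 = 4.42 * 5.3 * 10
VO2 = 234.3 mL/min


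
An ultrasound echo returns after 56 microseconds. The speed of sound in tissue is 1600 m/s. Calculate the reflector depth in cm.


depth = c * t / 2
t = 56 us = 5.6000e-05 s
depth = 1600 * 5.6000e-05 / 2
depth = 0.0448 m = 4.48 cm


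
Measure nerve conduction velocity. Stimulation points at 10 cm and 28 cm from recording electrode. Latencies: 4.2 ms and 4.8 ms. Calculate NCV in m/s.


Distance = (28 - 10) / 100 = 0.18 m
dt = (4.8 - 4.2) / 1000 = 6.0000e-04 s
NCV = dist / dt = 300 m/s


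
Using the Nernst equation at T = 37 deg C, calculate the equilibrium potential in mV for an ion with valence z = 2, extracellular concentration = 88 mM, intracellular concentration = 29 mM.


E = (RT/(zF)) * ln(C_out/C_in)
T = 37 + 273.15 = 310.15 K
E = (8.314 * 310.15 / (2 * 96485)) * ln(88/29)
E = 14.83 mV


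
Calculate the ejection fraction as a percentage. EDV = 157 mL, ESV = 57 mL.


SV = EDV - ESV = 157 - 57 = 100 mL
EF = SV/EDV * 100 = 100/157 * 100
EF = 63.69%


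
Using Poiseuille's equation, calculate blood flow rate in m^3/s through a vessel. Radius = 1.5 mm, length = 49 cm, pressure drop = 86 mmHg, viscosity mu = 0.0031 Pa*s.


Q = pi*r^4*dP / (8*mu*L)
r = 0.0015 m, L = 0.49 m
dP = 86 mmHg = 11465.692 Pa
Q = 1.5006e-05 m^3/s


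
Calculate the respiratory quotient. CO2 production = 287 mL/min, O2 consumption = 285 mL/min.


RQ = VCO2 / VO2
RQ = 287 / 285
RQ = 1.007


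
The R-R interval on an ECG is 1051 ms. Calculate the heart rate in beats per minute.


HR = 60 / RR_interval(s)
RR = 1051 ms = 1.051 s
HR = 60 / 1.051 = 57.09 bpm


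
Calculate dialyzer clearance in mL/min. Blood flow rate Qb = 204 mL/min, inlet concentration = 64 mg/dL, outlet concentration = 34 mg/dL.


K = Qb * (Cb_in - Cb_out) / Cb_in
K = 204 * (64 - 34) / 64
K = 95.62 mL/min


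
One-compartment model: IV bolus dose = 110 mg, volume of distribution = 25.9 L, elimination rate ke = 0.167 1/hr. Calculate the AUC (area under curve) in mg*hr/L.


C0 = Dose/Vd = 110/25.9 = 4.2471 mg/L
AUC = C0/ke = 4.2471/0.167
AUC = 25.43 mg*hr/L


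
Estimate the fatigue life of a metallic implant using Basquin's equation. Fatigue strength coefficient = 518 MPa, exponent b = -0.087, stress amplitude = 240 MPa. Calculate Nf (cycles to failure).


sigma_a = sigma_f' * (2Nf)^b
2Nf = (sigma_a/sigma_f')^(1/b)
2Nf = (240/518)^(1/-0.087)
2Nf = 6925.3661
Nf = 3463


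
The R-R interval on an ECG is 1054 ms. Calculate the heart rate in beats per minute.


HR = 60 / RR_interval(s)
RR = 1054 ms = 1.054 s
HR = 60 / 1.054 = 56.93 bpm


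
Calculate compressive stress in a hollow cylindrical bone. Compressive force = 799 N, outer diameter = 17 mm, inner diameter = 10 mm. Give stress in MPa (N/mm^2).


A = pi*(r_o^2 - r_i^2)
r_o = 8.5 mm, r_i = 5 mm
A = 148.44 mm^2
sigma = F/A = 799 / 148.44
sigma = 5.383 MPa


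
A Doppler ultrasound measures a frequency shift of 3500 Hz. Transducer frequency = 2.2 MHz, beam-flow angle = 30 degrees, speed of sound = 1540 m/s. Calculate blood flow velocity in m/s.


v = fd * c / (2 * f0 * cos(theta))
v = 3500 * 1540 / (2 * 2.2000e+06 * cos(30))
v = 1.415 m/s


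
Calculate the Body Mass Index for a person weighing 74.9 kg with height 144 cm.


BMI = weight / height^2
height = 144 cm = 1.44 m
BMI = 74.9 / 1.44^2
BMI = 36.12 kg/m^2


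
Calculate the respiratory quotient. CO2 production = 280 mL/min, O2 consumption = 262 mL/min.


RQ = VCO2 / VO2
RQ = 280 / 262
RQ = 1.069


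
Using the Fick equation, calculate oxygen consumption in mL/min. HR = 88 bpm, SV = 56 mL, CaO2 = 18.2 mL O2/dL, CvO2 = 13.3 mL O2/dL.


CO = HR*SV = 88*56/1000 = 4.928 L/min
a-v O2 diff = 18.2 - 13.3 = 4.9 mL/dL
VO2 = CO * (CaO2-CvO2) * 10 dL/L
VO2 = 4.928 * 4.9 * 10
VO2 = 241.5 mL/min


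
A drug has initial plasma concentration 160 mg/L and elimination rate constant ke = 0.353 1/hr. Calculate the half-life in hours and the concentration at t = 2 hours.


t_half = ln(2) / ke = 0.693147 / 0.353 = 1.964 hr
C(t) = C0 * exp(-ke*t) = 160 * exp(-0.353*2)
C(2) = 78.98 mg/L


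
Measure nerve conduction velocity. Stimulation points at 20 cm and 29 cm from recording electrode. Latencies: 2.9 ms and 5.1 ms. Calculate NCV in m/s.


Distance = (29 - 20) / 100 = 0.09 m
dt = (5.1 - 2.9) / 1000 = 0.0022 s
NCV = dist / dt = 40.91 m/s


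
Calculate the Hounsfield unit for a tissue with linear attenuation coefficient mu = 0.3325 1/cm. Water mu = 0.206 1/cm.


HU = ((mu_tissue - mu_water) / mu_water) * 1000
HU = ((0.3325 - 0.206) / 0.206) * 1000
HU = 614.1


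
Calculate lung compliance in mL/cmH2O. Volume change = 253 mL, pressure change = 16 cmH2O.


C = dV / dP
C = 253 / 16
C = 15.81 mL/cmH2O


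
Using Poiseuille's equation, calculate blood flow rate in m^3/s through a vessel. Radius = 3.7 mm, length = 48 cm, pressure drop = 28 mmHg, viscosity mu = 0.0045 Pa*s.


Q = pi*r^4*dP / (8*mu*L)
r = 0.0037 m, L = 0.48 m
dP = 28 mmHg = 3733.016 Pa
Q = 1.2720e-04 m^3/s


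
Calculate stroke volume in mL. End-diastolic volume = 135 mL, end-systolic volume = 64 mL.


SV = EDV - ESV
SV = 135 - 64
SV = 71 mL


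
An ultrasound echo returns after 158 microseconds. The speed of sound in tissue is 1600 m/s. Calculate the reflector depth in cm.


depth = c * t / 2
t = 158 us = 1.5800e-04 s
depth = 1600 * 1.5800e-04 / 2
depth = 0.1264 m = 12.64 cm


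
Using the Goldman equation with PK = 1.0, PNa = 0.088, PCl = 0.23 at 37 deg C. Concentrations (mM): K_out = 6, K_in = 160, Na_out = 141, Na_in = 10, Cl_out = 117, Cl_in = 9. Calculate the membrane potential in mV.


Vm = (RT/F)*ln((PK*Ko + PNa*Nao + PCl*Cli)/(PK*Ki + PNa*Nai + PCl*Clo))
Numer = 20.478, Denom = 187.79
Vm = -59.22 mV


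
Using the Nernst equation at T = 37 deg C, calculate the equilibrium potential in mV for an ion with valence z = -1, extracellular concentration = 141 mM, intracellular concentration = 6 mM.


E = (RT/(zF)) * ln(C_out/C_in)
T = 37 + 273.15 = 310.15 K
E = (8.314 * 310.15 / (-1 * 96485)) * ln(141/6)
E = -84.37 mV


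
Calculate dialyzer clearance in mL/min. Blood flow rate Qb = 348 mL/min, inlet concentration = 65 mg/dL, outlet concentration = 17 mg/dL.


K = Qb * (Cb_in - Cb_out) / Cb_in
K = 348 * (65 - 17) / 65
K = 257 mL/min


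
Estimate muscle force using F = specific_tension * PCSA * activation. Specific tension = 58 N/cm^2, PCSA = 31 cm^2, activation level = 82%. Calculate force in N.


F = sigma * PCSA * activation
F = 58 * 31 * 0.82
F = 1474 N


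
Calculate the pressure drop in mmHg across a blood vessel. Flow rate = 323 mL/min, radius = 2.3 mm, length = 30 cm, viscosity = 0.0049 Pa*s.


dP = 8*mu*L*Q / (pi*r^4)
Q = 323 mL/min = 5.38333e-06 m^3/s
dP = 720.107 Pa = 720.107 / 133.322 mmHg = 5.401 mmHg


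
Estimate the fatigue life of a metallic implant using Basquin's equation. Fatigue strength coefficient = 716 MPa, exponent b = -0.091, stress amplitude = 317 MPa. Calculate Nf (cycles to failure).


sigma_a = sigma_f' * (2Nf)^b
2Nf = (sigma_a/sigma_f')^(1/b)
2Nf = (317/716)^(1/-0.091)
2Nf = 7735.7577
Nf = 3868


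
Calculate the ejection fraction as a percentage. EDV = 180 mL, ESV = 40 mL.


SV = EDV - ESV = 180 - 40 = 140 mL
EF = SV/EDV * 100 = 140/180 * 100
EF = 77.78%


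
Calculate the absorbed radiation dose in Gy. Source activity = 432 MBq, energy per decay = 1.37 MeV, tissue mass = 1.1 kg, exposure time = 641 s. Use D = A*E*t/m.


A = 432 MBq = 4.3200e+08 Bq
E = 1.37 MeV = 2.19474e-13 J
D = A*E*t/m = 4.3200e+08*2.19474e-13*641/1.1
D = 0.05525 Gy


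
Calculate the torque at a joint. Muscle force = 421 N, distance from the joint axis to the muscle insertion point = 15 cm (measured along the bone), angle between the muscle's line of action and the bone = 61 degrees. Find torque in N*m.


Torque = F * d * sin(theta)   (moment arm = d*sin(theta))
d = 15 cm = 0.15 m
Torque = 421 * 0.15 * sin(61)
Torque = 55.23 N*m


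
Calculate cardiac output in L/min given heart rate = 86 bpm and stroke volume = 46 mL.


CO = HR * SV
CO = 86 * 46 / 1000
CO = 3.956 L/min


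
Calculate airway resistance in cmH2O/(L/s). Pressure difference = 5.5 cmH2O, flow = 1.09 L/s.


R = dP / flow
R = 5.5 / 1.09
R = 5.046 cmH2O/(L/s)


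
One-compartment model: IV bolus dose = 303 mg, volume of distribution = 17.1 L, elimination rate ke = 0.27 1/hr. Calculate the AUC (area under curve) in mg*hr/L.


C0 = Dose/Vd = 303/17.1 = 17.7193 mg/L
AUC = C0/ke = 17.7193/0.27
AUC = 65.63 mg*hr/L


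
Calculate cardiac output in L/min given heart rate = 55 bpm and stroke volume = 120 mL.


CO = HR * SV
CO = 55 * 120 / 1000
CO = 6.6 L/min


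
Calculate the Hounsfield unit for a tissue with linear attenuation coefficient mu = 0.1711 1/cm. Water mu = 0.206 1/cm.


HU = ((mu_tissue - mu_water) / mu_water) * 1000
HU = ((0.1711 - 0.206) / 0.206) * 1000
HU = -169.4


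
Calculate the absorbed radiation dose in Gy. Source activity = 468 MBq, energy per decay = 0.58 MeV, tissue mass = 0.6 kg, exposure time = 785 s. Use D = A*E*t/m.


A = 468 MBq = 4.6800e+08 Bq
E = 0.58 MeV = 9.2916e-14 J
D = A*E*t/m = 4.6800e+08*9.2916e-14*785/0.6
D = 0.05689 Gy


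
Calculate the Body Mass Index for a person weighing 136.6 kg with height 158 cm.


BMI = weight / height^2
height = 158 cm = 1.58 m
BMI = 136.6 / 1.58^2
BMI = 54.72 kg/m^2


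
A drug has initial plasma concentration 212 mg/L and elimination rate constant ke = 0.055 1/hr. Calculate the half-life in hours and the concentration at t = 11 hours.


t_half = ln(2) / ke = 0.693147 / 0.055 = 12.6 hr
C(t) = C0 * exp(-ke*t) = 212 * exp(-0.055*11)
C(11) = 115.8 mg/L


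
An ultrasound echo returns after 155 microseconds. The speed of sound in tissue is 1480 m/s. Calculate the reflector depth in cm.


depth = c * t / 2
t = 155 us = 1.5500e-04 s
depth = 1480 * 1.5500e-04 / 2
depth = 0.1147 m = 11.47 cm


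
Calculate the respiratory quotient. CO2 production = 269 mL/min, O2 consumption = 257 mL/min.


RQ = VCO2 / VO2
RQ = 269 / 257
RQ = 1.047


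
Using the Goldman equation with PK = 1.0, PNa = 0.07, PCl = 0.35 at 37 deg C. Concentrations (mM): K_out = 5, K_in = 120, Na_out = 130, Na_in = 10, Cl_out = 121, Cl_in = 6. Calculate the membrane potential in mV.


Vm = (RT/F)*ln((PK*Ko + PNa*Nao + PCl*Cli)/(PK*Ki + PNa*Nai + PCl*Clo))
Numer = 16.2, Denom = 163.05
Vm = -61.71 mV


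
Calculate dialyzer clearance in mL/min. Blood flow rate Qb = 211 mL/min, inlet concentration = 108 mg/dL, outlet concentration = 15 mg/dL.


K = Qb * (Cb_in - Cb_out) / Cb_in
K = 211 * (108 - 15) / 108
K = 181.7 mL/min


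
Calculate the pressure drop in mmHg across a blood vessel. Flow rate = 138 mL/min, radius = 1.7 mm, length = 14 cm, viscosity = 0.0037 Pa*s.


dP = 8*mu*L*Q / (pi*r^4)
Q = 138 mL/min = 2.3e-06 m^3/s
dP = 363.247 Pa = 363.247 / 133.322 mmHg = 2.725 mmHg


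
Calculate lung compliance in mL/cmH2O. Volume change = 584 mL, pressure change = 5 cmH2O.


C = dV / dP
C = 584 / 5
C = 116.8 mL/cmH2O


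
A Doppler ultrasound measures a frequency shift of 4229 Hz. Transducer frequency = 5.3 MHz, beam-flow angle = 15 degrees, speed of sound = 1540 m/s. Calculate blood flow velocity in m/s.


v = fd * c / (2 * f0 * cos(theta))
v = 4229 * 1540 / (2 * 5.3000e+06 * cos(15))
v = 0.6361 m/s


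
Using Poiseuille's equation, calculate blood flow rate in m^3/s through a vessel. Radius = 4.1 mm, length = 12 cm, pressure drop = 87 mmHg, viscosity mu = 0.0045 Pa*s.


Q = pi*r^4*dP / (8*mu*L)
r = 0.0041 m, L = 0.12 m
dP = 87 mmHg = 11599.014 Pa
Q = 0.002384 m^3/s


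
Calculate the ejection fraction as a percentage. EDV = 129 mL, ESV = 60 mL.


SV = EDV - ESV = 129 - 60 = 69 mL
EF = SV/EDV * 100 = 69/129 * 100
EF = 53.49%


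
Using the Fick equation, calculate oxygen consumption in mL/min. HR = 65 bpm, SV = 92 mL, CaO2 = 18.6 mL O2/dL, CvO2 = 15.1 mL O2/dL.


CO = HR*SV = 65*92/1000 = 5.98 L/min
a-v O2 diff = 18.6 - 15.1 = 3.5 mL/dL
VO2 = CO * (CaO2-CvO2) * 10 dL/L
VO2 = 5.98 * 3.5 * 10
VO2 = 209.3 mL/min


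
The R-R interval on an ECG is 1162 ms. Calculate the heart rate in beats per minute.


HR = 60 / RR_interval(s)
RR = 1162 ms = 1.162 s
HR = 60 / 1.162 = 51.64 bpm


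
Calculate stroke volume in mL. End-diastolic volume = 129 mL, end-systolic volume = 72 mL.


SV = EDV - ESV
SV = 129 - 72
SV = 57 mL


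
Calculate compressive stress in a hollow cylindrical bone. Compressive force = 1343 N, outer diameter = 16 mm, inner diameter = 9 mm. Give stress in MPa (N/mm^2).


A = pi*(r_o^2 - r_i^2)
r_o = 8 mm, r_i = 4.5 mm
A = 137.445 mm^2
sigma = F/A = 1343 / 137.445
sigma = 9.771 MPa


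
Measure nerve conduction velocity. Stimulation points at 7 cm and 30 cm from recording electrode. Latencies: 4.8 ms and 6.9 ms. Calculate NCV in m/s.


Distance = (30 - 7) / 100 = 0.23 m
dt = (6.9 - 4.8) / 1000 = 0.0021 s
NCV = dist / dt = 109.5 m/s


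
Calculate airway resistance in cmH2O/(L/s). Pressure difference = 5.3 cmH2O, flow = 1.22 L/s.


R = dP / flow
R = 5.3 / 1.22
R = 4.344 cmH2O/(L/s)


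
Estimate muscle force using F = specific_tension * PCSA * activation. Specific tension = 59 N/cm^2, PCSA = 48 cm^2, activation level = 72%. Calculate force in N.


F = sigma * PCSA * activation
F = 59 * 48 * 0.72
F = 2039 N


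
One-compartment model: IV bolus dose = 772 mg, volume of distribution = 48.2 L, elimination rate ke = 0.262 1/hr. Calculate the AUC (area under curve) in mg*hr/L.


C0 = Dose/Vd = 772/48.2 = 16.0166 mg/L
AUC = C0/ke = 16.0166/0.262
AUC = 61.13 mg*hr/L


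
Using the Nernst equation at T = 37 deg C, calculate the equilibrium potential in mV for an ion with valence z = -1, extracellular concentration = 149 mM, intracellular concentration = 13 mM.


E = (RT/(zF)) * ln(C_out/C_in)
T = 37 + 273.15 = 310.15 K
E = (8.314 * 310.15 / (-1 * 96485)) * ln(149/13)
E = -65.18 mV


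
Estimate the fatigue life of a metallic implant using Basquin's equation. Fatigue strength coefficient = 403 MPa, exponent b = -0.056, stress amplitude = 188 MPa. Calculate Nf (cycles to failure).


sigma_a = sigma_f' * (2Nf)^b
2Nf = (sigma_a/sigma_f')^(1/b)
2Nf = (188/403)^(1/-0.056)
2Nf = 819111.08
Nf = 4.096e+05


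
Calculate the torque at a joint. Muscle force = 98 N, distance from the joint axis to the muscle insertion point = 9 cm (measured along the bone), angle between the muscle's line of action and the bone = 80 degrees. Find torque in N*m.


Torque = F * d * sin(theta)   (moment arm = d*sin(theta))
d = 9 cm = 0.09 m
Torque = 98 * 0.09 * sin(80)
Torque = 8.686 N*m


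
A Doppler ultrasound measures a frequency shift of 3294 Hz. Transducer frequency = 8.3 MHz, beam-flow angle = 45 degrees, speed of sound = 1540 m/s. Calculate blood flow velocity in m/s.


v = fd * c / (2 * f0 * cos(theta))
v = 3294 * 1540 / (2 * 8.3000e+06 * cos(45))
v = 0.4322 m/s


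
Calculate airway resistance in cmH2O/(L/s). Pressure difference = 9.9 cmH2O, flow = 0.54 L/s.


R = dP / flow
R = 9.9 / 0.54
R = 18.33 cmH2O/(L/s)


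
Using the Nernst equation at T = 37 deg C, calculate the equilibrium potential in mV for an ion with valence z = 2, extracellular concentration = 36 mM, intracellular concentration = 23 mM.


E = (RT/(zF)) * ln(C_out/C_in)
T = 37 + 273.15 = 310.15 K
E = (8.314 * 310.15 / (2 * 96485)) * ln(36/23)
E = 5.987 mV


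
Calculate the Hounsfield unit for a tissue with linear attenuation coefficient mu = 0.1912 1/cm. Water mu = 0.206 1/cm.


HU = ((mu_tissue - mu_water) / mu_water) * 1000
HU = ((0.1912 - 0.206) / 0.206) * 1000
HU = -71.84


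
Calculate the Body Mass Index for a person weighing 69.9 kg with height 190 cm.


BMI = weight / height^2
height = 190 cm = 1.9 m
BMI = 69.9 / 1.9^2
BMI = 19.36 kg/m^2


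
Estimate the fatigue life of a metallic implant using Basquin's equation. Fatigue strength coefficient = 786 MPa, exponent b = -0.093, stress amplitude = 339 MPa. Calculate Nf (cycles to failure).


sigma_a = sigma_f' * (2Nf)^b
2Nf = (sigma_a/sigma_f')^(1/b)
2Nf = (339/786)^(1/-0.093)
2Nf = 8455.2684
Nf = 4228
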